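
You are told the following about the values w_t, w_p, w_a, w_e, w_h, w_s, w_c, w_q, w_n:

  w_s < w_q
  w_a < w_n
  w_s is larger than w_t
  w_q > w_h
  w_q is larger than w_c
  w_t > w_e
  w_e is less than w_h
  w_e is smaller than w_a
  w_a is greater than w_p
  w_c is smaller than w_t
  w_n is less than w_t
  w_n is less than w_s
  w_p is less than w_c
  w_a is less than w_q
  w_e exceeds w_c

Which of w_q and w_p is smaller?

w_p < w_c and w_c < w_e give w_p < w_e.
With w_e < w_a: w_p < w_c < w_e < w_a.
Then w_a < w_n extends the chain to w_n.
Then w_n < w_t extends the chain to w_t.
Then w_t < w_s extends the chain to w_s.
With w_s < w_q: w_p < w_c < w_e < w_a < w_n < w_t < w_s < w_q.
So w_p < w_q; w_p is the smaller of the two.

w_p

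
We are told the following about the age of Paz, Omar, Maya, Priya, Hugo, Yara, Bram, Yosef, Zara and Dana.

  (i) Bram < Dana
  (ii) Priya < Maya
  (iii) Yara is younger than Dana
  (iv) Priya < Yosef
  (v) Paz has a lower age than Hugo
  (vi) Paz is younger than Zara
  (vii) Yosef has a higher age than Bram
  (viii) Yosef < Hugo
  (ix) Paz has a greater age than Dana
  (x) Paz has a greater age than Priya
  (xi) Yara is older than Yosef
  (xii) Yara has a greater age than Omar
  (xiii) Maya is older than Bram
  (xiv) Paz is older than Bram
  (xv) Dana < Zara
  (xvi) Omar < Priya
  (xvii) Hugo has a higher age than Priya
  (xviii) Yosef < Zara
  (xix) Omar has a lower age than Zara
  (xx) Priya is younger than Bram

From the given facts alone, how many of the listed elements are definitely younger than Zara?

7

The elements the relations force below Zara are Omar, Priya, Bram, Yosef, Yara, Dana, Paz — no chain reaches any other.
That is 7.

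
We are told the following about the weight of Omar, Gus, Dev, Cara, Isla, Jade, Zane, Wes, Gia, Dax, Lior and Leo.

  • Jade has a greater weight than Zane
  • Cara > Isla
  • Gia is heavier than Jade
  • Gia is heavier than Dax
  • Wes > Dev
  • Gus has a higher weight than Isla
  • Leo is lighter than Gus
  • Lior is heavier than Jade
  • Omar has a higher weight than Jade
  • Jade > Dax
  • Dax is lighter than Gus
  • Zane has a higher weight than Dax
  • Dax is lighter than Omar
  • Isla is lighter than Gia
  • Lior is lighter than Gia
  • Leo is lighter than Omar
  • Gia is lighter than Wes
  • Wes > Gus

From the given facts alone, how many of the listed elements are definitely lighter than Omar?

4

Directly below Omar: Dax, Leo, Jade.
One step further: Zane (4 so far).
No other element is forced below Omar by the given relations, so the count is 4.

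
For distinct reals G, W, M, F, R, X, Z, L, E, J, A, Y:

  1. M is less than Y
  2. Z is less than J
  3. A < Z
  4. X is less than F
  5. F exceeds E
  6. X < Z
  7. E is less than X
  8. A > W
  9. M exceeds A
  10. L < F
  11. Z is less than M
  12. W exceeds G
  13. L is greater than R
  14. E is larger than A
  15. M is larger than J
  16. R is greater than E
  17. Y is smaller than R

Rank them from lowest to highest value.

G < W < A < E < X < Z < J < M < Y < R < L < F

Nothing is placed below G, so it is least; from there G < W; W < A; A < E; E < X; X < Z; Z < J; J < M; M < Y; Y < R; R < L; L < F, each given directly.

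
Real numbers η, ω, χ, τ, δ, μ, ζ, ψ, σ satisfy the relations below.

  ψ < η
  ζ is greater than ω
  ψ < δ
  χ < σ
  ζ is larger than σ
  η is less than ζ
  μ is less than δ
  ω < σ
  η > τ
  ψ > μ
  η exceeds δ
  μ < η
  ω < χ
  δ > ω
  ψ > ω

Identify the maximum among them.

ζ

Chaining downward from ζ: directly below it, ω, σ, η; then τ, μ, χ, ψ, δ.
That covers every other element, and nothing is given above ζ, so ζ is the maximum.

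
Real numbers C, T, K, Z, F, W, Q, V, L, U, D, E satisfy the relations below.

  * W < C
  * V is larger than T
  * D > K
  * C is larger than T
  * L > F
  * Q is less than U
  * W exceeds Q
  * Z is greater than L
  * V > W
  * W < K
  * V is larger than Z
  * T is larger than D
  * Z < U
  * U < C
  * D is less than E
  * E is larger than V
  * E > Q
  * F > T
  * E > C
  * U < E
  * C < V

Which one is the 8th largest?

T

Chaining the given pairs: Q < W < K < D < T < F < L < Z < U < C < V < E.
The 8th largest is T.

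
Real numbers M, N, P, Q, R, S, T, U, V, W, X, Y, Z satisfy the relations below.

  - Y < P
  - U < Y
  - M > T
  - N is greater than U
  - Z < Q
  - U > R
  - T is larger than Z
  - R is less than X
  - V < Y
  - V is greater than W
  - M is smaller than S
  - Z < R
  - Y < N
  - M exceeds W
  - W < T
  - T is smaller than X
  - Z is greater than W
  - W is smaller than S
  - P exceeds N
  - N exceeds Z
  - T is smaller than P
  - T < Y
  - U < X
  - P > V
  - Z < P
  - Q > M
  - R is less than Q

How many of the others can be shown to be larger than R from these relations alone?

6

From R the given relations immediately reach U, X, Q.
From those, Y, N — 5 in total.
From those, P — 6 in total.
Nothing else is reachable above R; 6 in all.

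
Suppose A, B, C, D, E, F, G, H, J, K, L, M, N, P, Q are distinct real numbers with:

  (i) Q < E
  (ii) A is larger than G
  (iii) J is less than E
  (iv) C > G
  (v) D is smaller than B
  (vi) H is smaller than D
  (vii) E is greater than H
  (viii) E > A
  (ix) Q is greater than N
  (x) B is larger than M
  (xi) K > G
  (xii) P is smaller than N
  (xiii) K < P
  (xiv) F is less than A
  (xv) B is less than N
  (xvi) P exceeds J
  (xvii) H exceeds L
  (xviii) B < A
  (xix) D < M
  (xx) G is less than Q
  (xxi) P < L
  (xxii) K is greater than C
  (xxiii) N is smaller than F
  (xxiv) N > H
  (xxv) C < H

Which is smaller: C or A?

C

C < K and K < P give C < P.
Then P < L extends the chain to L.
With L < H: C < K < P < L < H.
With H < D: C < K < P < L < H < D.
With D < M: C < K < P < L < H < D < M.
Then M < B extends the chain to B.
Then B < N extends the chain to N.
Then N < F extends the chain to F.
With F < A: C < K < P < L < H < D < M < B < N < F < A.
So C < A; C is the smaller of the two.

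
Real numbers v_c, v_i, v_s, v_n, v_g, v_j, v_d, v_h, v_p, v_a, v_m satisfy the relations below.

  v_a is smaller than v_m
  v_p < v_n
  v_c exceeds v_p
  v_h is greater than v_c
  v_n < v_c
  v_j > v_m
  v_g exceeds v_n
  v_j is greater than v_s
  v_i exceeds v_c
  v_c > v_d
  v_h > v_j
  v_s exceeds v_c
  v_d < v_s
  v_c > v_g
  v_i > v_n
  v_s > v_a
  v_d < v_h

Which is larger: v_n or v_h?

v_n < v_g and v_g < v_c give v_n < v_c.
With v_c < v_s: v_n < v_g < v_c < v_s.
With v_s < v_j: v_n < v_g < v_c < v_s < v_j.
Then v_j < v_h extends the chain to v_h.
So v_n < v_h; v_h is the larger of the two.

v_h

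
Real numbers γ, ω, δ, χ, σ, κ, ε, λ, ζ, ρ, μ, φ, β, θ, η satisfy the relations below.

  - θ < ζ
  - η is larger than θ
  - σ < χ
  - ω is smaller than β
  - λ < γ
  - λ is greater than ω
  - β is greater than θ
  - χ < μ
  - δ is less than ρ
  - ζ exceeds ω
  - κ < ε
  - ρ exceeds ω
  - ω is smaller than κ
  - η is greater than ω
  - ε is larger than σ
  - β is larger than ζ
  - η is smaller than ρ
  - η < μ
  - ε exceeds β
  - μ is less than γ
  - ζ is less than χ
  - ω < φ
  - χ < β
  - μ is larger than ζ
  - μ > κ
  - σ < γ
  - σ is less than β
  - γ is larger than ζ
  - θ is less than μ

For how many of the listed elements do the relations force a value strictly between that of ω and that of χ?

Chaining upward from ω reaches: η, ζ, φ, κ, μ, ρ, β, λ, ε, γ.
Chaining downward from χ reaches: θ, σ, ζ.
Strictly between ω and χ are those in both lists: ζ — 1 element.

1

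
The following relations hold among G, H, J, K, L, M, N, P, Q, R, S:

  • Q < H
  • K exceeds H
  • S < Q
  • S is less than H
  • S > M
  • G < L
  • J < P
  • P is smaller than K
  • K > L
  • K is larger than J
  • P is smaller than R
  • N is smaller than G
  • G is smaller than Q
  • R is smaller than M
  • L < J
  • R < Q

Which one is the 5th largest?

M

The consecutive relations fix a unique order: N < G < L < J < P < R < M < S < Q < H < K.
The 5th largest is M.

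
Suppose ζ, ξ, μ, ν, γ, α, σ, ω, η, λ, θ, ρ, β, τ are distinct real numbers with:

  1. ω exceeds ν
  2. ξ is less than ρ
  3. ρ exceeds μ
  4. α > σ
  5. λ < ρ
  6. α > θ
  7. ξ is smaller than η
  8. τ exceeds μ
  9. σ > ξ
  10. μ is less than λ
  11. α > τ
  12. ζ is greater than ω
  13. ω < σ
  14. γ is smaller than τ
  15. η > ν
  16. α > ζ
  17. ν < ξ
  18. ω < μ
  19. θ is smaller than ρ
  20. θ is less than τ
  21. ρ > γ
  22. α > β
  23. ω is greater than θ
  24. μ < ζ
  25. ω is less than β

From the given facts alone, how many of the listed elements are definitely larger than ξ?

Directly above ξ: η, σ, ρ.
One step further: α (4 so far).
Nothing else is reachable above ξ; 4 in all.

4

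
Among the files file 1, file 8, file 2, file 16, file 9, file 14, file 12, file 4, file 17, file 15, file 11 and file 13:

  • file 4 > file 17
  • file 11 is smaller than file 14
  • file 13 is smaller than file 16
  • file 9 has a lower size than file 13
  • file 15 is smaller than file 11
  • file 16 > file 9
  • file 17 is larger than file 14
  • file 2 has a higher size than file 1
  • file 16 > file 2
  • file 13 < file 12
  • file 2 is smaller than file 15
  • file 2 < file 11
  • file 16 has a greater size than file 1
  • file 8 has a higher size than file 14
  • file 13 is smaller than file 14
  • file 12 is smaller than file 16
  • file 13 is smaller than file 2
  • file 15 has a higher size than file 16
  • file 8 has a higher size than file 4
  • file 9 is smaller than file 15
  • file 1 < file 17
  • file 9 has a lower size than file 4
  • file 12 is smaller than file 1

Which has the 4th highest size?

Chaining the given pairs: file 9 < file 13 < file 12 < file 1 < file 2 < file 16 < file 15 < file 11 < file 14 < file 17 < file 4 < file 8.
The 4th largest is file 14.

file 14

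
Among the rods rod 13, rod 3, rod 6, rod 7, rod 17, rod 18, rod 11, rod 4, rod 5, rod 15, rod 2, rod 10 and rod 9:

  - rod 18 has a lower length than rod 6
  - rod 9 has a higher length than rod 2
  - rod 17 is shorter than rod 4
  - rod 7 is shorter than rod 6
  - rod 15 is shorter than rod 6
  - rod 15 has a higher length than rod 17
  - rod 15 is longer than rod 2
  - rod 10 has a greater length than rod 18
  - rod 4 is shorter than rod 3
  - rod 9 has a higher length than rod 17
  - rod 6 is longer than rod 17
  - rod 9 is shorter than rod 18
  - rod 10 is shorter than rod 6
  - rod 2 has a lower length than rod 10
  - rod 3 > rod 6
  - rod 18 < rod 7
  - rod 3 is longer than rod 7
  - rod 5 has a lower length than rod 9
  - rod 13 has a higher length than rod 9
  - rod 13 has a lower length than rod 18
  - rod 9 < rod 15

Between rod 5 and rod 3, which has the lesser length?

rod 5

rod 5 < rod 9 and rod 9 < rod 13 give rod 5 < rod 13.
Then rod 13 < rod 18 extends the chain to rod 18.
With rod 18 < rod 10: rod 5 < rod 9 < rod 13 < rod 18 < rod 10.
Then rod 10 < rod 6 extends the chain to rod 6.
With rod 6 < rod 3: rod 5 < rod 9 < rod 13 < rod 18 < rod 10 < rod 6 < rod 3.
So rod 5 < rod 3; rod 5 is the shorter of the two.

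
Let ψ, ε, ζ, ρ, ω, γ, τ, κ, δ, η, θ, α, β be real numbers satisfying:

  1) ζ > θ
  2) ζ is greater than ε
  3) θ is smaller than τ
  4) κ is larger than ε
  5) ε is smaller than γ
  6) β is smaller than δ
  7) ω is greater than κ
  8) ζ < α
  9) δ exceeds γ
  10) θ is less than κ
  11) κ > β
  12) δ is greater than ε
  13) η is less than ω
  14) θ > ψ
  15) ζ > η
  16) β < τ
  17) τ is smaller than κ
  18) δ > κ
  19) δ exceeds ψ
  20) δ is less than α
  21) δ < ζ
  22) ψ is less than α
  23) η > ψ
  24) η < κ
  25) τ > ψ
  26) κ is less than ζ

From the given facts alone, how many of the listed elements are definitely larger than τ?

From τ the given relations immediately reach κ.
From those, ω, δ, ζ — 4 in total.
From those, α — 5 in total.
No other element is forced above τ by the given relations, so the count is 5.

5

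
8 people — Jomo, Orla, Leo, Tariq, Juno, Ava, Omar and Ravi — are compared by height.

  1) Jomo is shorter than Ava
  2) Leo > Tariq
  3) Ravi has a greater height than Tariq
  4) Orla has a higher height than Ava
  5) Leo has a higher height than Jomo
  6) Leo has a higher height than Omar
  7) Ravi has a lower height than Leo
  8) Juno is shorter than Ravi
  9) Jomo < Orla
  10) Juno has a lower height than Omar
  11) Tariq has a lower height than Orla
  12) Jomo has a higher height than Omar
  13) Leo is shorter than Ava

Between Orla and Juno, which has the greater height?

Juno < Omar < Jomo < Leo < Ava < Orla, by transitivity through Omar, Jomo, Leo, Ava.
So Juno < Orla; Orla is the taller of the two.

Orla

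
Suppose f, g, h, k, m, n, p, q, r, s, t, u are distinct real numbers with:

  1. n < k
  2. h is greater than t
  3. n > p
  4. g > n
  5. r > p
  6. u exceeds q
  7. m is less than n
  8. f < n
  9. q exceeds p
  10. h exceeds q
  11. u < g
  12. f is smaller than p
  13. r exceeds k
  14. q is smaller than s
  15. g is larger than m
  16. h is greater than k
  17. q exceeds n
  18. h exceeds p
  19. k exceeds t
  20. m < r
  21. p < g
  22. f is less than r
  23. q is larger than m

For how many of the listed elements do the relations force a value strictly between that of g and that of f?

4

The relations place f below g. An element lies strictly between them when it is forced above f and also forced below g.
Above f: {p, n, q, s, u, k, h, r}. Below g: {p, m, n, q, u}.
Intersection: {p, n, q, u} — 4.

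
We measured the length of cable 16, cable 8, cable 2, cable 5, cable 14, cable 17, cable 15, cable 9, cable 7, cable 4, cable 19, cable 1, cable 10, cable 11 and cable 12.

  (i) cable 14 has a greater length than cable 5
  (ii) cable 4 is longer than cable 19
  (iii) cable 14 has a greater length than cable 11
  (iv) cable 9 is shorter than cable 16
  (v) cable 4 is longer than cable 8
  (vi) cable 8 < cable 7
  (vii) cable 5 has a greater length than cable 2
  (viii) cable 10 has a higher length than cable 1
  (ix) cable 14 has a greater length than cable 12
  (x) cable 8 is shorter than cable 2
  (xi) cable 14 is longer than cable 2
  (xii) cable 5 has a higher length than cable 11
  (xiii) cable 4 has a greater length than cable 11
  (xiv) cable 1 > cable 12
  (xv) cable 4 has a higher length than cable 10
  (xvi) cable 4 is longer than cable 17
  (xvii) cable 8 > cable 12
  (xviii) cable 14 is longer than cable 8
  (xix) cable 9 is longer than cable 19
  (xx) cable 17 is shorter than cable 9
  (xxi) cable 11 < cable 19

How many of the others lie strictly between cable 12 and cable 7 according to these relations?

1

Chaining upward from cable 12 reaches: cable 8, cable 2, cable 1, cable 5, cable 10, cable 14, cable 4.
Chaining downward from cable 7 reaches: cable 8.
Strictly between cable 12 and cable 7 are those in both lists: cable 8 — 1 element.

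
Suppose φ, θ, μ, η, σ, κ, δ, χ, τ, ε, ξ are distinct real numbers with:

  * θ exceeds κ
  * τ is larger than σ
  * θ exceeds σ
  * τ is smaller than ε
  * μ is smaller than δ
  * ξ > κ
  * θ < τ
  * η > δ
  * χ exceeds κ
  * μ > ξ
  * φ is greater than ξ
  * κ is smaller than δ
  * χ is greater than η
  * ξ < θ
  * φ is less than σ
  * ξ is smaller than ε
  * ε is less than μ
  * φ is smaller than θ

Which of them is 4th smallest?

σ

Piecing the relations together gives one ordering: κ < ξ < φ < σ < θ < τ < ε < μ < δ < η < χ.
Counting 4 from the smallest end gives σ.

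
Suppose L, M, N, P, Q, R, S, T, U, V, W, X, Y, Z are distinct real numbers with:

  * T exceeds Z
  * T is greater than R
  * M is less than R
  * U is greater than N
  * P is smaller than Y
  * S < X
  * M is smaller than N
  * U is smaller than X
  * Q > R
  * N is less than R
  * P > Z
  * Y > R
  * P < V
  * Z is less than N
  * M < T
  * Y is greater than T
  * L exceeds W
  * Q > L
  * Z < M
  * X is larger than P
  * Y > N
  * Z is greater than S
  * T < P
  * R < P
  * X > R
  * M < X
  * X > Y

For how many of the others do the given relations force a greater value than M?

9

The elements the relations force above M are N, R, T, U, P, Y, V, Q, X — no chain reaches any other.
That is 9.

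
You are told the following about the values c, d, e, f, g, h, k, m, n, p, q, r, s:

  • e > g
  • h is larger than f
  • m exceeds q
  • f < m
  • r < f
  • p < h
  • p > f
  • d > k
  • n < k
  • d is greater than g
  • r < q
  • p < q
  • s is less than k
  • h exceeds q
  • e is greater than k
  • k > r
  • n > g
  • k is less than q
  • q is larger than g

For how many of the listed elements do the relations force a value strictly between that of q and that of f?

Chaining upward from f reaches: p, h, m.
Chaining downward from q reaches: r, s, g, p, n, k.
Strictly between f and q are those in both lists: p — 1 element.

1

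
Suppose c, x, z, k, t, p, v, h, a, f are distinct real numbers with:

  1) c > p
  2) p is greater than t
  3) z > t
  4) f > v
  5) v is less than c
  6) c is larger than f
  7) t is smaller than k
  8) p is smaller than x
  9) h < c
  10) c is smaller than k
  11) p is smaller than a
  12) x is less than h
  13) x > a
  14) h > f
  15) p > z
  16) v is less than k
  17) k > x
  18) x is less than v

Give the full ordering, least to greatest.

Nothing is placed below t, so it is least; from there t < z; z < p; p < a; a < x; x < v; v < f; f < h; h < c; c < k, each given directly.

t < z < p < a < x < v < f < h < c < k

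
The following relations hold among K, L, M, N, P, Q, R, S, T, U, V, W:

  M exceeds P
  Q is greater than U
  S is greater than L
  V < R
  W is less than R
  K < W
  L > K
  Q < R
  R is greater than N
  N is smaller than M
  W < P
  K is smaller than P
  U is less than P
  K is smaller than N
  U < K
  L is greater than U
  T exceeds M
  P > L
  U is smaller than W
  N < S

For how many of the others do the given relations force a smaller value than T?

From T the given relations immediately reach M.
From those, N, P — 3 in total.
From those, U, K, W, L — 7 in total.
Nothing else is reachable below T; 7 in all.

7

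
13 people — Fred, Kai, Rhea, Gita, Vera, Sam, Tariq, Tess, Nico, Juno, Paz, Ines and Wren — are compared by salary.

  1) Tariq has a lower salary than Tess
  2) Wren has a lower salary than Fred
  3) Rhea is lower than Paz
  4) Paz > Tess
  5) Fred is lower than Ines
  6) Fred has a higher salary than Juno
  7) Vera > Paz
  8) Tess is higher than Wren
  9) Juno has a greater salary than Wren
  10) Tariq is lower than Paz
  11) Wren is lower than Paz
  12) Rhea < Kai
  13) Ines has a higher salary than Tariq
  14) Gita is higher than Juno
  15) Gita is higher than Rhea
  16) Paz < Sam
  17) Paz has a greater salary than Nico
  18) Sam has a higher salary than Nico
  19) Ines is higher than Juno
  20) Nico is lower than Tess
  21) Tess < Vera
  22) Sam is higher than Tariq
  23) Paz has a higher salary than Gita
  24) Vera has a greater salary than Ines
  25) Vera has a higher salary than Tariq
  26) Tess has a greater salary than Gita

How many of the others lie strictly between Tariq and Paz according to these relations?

1

The relations place Tariq below Paz. An element lies strictly between them when it is forced above Tariq and also forced below Paz.
Above Tariq: {Tess, Ines, Sam, Vera}. Below Paz: {Wren, Rhea, Juno, Gita, Nico, Tess}.
Intersection: {Tess} — 1.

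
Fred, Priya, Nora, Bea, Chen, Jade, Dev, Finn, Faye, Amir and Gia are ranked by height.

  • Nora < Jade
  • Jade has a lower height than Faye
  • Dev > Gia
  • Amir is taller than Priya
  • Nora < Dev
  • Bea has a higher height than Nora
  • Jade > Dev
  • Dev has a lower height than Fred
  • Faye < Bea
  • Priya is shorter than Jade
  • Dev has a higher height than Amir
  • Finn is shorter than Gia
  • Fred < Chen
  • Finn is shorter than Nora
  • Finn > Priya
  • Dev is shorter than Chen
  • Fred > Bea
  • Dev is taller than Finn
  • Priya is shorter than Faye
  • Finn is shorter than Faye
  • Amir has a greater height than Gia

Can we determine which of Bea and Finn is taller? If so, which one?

Bea

Link the given pairs in sequence: Finn < Gia; Gia < Amir; Amir < Dev; Dev < Jade; Jade < Faye; Faye < Bea.
Chaining these gives Finn < Gia < Amir < Dev < Jade < Faye < Bea.
So Bea is taller.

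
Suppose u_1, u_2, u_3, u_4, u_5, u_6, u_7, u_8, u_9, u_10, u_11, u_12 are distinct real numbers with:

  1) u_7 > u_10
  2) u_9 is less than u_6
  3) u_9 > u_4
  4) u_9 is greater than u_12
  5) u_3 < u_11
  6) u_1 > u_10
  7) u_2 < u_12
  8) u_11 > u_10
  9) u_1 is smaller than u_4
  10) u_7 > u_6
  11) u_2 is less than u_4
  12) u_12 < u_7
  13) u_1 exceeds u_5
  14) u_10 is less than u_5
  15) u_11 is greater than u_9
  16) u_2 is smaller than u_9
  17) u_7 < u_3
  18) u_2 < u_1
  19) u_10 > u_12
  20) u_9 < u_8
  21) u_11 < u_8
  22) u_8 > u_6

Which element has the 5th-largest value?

u_6

The consecutive relations fix a unique order: u_2 < u_12 < u_10 < u_5 < u_1 < u_4 < u_9 < u_6 < u_7 < u_3 < u_11 < u_8.
Counting 5 from the largest end gives u_6.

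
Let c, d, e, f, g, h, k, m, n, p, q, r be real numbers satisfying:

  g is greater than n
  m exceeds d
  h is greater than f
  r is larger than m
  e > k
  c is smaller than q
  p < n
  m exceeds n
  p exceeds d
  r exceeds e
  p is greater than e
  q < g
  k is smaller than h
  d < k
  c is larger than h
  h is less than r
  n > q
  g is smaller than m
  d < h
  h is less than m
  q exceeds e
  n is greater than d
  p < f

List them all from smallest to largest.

d < k < e < p < f < h < c < q < n < g < m < r

The consecutive links are each given: d < k; k < e; e < p; p < f; f < h; h < c; c < q; q < n; n < g; g < m; m < r.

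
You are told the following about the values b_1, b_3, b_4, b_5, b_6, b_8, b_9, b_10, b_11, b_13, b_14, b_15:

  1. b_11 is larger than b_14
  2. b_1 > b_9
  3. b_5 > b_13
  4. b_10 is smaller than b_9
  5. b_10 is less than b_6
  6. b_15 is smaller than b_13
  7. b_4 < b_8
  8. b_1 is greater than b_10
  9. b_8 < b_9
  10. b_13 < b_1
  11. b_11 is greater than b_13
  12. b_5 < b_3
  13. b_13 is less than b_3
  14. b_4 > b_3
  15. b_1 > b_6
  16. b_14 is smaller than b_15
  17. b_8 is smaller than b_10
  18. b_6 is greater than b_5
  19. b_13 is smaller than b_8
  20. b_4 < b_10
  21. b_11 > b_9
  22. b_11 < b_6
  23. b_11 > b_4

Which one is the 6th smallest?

b_4

Chaining the given pairs: b_14 < b_15 < b_13 < b_5 < b_3 < b_4 < b_8 < b_10 < b_9 < b_11 < b_6 < b_1.
Counting 6 from the smallest end gives b_4.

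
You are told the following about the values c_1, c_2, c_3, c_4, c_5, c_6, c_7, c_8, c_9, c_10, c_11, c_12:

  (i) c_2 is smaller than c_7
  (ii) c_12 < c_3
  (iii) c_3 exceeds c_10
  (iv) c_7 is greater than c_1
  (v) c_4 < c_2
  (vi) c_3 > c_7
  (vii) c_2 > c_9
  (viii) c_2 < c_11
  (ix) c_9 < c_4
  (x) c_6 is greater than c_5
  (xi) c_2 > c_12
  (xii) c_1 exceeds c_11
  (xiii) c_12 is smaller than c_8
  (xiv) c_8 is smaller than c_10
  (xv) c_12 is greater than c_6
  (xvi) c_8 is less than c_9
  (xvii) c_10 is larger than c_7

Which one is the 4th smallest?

The consecutive relations fix a unique order: c_5 < c_6 < c_12 < c_8 < c_9 < c_4 < c_2 < c_11 < c_1 < c_7 < c_10 < c_3.
Counting 4 from the smallest end gives c_8.

c_8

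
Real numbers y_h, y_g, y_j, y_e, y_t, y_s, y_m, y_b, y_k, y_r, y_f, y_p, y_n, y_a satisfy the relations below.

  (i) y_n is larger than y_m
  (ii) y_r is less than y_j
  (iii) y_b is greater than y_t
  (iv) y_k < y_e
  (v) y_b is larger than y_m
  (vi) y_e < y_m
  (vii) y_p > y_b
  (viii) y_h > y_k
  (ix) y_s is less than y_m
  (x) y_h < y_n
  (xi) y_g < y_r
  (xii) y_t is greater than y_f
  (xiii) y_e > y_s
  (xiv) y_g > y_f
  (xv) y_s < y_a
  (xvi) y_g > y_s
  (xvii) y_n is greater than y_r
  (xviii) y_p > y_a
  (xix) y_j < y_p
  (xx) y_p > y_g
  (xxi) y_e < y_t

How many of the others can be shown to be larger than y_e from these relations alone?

5

From y_e the given relations immediately reach y_m, y_t.
From those, y_b, y_n — 4 in total.
From those, y_p — 5 in total.
Nothing else is reachable above y_e; 5 in all.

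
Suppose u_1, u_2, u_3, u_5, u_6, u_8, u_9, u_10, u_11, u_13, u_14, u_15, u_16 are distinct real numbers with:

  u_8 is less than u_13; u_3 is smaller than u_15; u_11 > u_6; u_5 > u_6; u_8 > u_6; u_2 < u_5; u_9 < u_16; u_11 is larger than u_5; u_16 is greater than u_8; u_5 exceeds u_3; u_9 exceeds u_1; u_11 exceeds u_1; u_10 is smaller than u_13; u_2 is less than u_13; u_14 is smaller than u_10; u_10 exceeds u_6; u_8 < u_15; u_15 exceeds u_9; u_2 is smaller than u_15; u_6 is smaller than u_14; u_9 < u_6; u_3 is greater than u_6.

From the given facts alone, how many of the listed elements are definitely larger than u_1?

11

Directly above u_1: u_9, u_11.
One step further: u_6, u_16, u_15 (5 so far).
One step further: u_3, u_5, u_14, u_8, u_10 (10 so far).
One step further: u_13 (11 so far).
No other element is forced above u_1 by the given relations, so the count is 11.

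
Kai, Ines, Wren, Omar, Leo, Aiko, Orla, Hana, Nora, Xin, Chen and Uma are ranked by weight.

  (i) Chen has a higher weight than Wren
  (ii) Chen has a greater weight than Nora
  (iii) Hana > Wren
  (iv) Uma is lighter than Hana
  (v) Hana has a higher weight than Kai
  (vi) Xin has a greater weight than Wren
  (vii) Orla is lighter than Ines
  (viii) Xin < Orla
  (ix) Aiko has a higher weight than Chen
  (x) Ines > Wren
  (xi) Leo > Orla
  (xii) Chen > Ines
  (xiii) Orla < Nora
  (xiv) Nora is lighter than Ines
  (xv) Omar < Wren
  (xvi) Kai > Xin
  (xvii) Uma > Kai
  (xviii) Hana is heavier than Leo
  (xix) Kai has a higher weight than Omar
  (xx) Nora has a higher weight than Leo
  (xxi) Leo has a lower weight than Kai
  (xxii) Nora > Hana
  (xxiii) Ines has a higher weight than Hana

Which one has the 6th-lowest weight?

Kai

The consecutive relations fix a unique order: Omar < Wren < Xin < Orla < Leo < Kai < Uma < Hana < Nora < Ines < Chen < Aiko.
The 6th smallest is Kai.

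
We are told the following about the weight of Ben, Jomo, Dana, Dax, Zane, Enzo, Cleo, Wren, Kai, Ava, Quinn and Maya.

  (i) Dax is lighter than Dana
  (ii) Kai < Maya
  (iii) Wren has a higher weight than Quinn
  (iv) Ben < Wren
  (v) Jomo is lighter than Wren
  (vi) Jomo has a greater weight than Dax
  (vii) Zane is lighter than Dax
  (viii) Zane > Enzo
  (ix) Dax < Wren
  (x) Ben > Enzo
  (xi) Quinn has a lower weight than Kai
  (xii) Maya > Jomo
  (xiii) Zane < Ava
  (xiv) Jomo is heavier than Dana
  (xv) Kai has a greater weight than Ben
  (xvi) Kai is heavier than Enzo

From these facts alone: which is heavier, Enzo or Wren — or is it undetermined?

Wren

Chaining the given relations: Enzo < Zane < Dax < Dana < Jomo < Wren.
So Wren is heavier.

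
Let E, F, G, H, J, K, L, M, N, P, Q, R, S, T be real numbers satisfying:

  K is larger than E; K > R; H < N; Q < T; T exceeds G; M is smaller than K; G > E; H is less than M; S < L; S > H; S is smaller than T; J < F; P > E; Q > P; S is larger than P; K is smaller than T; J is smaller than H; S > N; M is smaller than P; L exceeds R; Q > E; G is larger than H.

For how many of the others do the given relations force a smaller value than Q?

5

From Q the given relations immediately reach E, P.
From those, M — 3 in total.
From those, H — 4 in total.
From those, J — 5 in total.
Nothing else is reachable below Q; 5 in all.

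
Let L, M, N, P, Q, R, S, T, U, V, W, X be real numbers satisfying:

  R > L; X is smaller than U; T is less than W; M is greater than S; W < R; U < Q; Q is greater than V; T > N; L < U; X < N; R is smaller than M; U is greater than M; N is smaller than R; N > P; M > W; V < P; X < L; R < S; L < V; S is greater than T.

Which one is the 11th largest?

L

The consecutive relations fix a unique order: X < L < V < P < N < T < W < R < S < M < U < Q.
The 11th largest is L.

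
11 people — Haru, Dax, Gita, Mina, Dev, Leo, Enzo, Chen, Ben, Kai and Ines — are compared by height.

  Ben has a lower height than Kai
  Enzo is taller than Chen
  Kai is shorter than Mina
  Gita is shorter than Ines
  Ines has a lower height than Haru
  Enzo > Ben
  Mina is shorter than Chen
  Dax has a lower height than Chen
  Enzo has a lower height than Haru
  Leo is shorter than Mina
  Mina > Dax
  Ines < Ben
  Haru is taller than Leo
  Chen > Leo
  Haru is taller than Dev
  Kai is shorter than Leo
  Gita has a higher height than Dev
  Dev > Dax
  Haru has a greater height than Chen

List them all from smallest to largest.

Dax < Dev < Gita < Ines < Ben < Kai < Leo < Mina < Chen < Enzo < Haru

The consecutive links are each given: Dax < Dev; Dev < Gita; Gita < Ines; Ines < Ben; Ben < Kai; Kai < Leo; Leo < Mina; Mina < Chen; Chen < Enzo; Enzo < Haru.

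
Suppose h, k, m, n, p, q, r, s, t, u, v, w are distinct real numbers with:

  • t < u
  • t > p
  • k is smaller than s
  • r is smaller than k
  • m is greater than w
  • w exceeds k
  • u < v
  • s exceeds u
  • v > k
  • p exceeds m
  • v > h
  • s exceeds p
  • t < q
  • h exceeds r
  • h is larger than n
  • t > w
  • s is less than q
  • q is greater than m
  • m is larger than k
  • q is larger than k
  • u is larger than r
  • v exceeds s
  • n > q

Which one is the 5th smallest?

Chaining the given pairs: r < k < w < m < p < t < u < s < q < n < h < v.
Counting 5 from the smallest end gives p.

p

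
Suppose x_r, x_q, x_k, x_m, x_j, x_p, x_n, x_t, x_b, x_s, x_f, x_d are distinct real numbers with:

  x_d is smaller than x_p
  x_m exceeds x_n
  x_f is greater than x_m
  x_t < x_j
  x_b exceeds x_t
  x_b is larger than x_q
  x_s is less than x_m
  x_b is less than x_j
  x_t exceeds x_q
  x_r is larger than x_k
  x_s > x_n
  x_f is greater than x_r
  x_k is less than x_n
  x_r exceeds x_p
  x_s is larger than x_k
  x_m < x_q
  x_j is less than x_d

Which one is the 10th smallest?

Chaining the given pairs: x_k < x_n < x_s < x_m < x_q < x_t < x_b < x_j < x_d < x_p < x_r < x_f.
Counting 10 from the smallest end gives x_p.

x_p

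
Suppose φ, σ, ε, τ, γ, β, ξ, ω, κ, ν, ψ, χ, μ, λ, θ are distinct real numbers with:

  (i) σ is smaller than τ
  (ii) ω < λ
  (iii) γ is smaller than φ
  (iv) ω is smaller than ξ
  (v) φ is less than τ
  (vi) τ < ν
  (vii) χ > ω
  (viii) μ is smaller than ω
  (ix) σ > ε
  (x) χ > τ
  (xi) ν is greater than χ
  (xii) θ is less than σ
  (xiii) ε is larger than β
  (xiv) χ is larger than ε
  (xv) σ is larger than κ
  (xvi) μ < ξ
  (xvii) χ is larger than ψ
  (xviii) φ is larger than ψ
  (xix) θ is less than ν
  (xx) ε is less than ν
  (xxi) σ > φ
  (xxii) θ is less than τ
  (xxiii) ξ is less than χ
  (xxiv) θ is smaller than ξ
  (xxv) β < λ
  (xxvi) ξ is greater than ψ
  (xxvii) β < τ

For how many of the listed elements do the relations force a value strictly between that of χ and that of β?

3

The relations place β below χ. An element lies strictly between them when it is forced above β and also forced below χ.
Above β: {ε, σ, τ, λ, ν}. Below χ: {μ, γ, ψ, φ, ε, ω, θ, κ, ξ, σ, τ}.
Intersection: {ε, σ, τ} — 3.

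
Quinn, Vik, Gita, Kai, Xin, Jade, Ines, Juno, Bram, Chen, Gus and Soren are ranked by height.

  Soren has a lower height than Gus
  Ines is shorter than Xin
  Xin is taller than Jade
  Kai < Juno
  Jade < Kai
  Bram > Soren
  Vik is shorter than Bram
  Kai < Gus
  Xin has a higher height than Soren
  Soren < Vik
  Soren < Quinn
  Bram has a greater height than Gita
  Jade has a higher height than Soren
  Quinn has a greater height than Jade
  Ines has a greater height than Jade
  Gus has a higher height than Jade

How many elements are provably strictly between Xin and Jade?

Chaining upward from Jade reaches: Quinn, Kai, Gus, Juno, Ines.
Chaining downward from Xin reaches: Soren, Ines.
Strictly between Jade and Xin are those in both lists: Ines — 1 element.

1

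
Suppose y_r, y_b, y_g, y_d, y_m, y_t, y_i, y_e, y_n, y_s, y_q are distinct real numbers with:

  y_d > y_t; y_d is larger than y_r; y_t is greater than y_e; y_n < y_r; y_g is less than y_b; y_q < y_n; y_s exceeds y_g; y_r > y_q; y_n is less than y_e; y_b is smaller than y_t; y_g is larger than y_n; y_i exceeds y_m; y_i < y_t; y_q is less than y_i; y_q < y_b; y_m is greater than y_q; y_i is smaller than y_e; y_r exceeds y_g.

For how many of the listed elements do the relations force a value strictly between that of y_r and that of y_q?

2

Chaining upward from y_q reaches: y_n, y_g, y_m, y_s, y_i, y_b, y_e, y_t, y_d.
Chaining downward from y_r reaches: y_n, y_g.
Strictly between y_q and y_r are those in both lists: y_n, y_g — 2 elements.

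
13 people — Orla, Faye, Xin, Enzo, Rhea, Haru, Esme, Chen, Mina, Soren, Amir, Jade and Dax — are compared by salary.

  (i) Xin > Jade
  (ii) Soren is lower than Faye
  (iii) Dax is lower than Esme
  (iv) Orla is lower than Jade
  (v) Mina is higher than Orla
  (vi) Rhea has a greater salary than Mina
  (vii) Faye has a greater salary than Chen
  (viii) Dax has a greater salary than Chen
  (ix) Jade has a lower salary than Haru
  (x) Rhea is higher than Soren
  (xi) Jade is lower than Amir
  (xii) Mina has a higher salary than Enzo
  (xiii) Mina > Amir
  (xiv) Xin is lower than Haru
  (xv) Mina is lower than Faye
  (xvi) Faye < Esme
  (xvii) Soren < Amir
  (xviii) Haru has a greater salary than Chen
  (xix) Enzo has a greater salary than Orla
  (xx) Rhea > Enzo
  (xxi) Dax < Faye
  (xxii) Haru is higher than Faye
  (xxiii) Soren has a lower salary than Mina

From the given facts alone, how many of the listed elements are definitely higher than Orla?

From Orla the given relations immediately reach Jade, Enzo, Mina.
From those, Xin, Amir, Faye, Haru, Rhea — 8 in total.
From those, Esme — 9 in total.
No other element is forced above Orla by the given relations, so the count is 9.

9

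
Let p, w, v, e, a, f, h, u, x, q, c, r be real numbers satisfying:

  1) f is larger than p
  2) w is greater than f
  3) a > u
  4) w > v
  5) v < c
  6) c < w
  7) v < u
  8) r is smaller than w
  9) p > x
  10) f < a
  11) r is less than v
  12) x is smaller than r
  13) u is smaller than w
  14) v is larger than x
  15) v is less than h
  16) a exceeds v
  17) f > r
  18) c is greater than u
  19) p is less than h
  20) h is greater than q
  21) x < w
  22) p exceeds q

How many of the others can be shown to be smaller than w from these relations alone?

The elements the relations force below w are x, q, r, v, u, p, f, c — no chain reaches any other.
That is 8.

8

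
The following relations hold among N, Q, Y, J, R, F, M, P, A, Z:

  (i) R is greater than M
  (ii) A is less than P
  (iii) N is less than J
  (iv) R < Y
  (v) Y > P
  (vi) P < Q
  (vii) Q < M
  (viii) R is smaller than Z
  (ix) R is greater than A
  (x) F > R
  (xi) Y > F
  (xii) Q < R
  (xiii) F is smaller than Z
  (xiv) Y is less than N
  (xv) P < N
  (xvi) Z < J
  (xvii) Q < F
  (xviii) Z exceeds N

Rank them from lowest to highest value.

Each adjacent pair is fixed by a given relation: A < P; P < Q; Q < M; M < R; R < F; F < Y; Y < N; N < Z; Z < J. Chaining them end to end gives the full order.

A < P < Q < M < R < F < Y < N < Z < J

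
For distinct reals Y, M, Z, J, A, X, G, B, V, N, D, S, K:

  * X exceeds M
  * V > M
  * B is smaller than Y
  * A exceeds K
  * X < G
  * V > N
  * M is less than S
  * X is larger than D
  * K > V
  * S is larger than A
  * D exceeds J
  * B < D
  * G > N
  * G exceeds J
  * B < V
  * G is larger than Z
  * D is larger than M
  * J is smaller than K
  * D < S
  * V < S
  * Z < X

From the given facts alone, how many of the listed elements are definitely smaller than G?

7

The elements the relations force below G are J, Z, B, M, N, D, X — no chain reaches any other.
That is 7.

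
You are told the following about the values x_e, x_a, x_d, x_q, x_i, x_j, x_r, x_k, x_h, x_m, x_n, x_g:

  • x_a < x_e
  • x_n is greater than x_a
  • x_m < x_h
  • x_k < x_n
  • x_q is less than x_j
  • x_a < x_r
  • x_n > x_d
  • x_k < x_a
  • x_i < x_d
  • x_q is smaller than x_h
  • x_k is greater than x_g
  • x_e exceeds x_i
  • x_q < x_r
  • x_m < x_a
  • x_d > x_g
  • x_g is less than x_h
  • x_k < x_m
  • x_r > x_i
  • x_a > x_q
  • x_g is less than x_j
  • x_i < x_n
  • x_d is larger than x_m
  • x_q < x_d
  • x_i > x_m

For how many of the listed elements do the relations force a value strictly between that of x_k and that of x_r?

Chaining upward from x_k reaches: x_m, x_h, x_i, x_d, x_a, x_n, x_e.
Chaining downward from x_r reaches: x_g, x_q, x_m, x_i, x_a.
Strictly between x_k and x_r are those in both lists: x_m, x_i, x_a — 3 elements.

3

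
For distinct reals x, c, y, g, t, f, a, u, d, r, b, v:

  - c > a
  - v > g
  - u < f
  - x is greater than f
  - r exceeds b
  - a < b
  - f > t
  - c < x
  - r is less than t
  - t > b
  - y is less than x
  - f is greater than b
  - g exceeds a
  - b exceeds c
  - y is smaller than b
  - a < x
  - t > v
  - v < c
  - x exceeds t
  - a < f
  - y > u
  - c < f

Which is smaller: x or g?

Chaining the given relations: g < v < c < b < r < t < f < x.
So g < x; g is the smaller of the two.

g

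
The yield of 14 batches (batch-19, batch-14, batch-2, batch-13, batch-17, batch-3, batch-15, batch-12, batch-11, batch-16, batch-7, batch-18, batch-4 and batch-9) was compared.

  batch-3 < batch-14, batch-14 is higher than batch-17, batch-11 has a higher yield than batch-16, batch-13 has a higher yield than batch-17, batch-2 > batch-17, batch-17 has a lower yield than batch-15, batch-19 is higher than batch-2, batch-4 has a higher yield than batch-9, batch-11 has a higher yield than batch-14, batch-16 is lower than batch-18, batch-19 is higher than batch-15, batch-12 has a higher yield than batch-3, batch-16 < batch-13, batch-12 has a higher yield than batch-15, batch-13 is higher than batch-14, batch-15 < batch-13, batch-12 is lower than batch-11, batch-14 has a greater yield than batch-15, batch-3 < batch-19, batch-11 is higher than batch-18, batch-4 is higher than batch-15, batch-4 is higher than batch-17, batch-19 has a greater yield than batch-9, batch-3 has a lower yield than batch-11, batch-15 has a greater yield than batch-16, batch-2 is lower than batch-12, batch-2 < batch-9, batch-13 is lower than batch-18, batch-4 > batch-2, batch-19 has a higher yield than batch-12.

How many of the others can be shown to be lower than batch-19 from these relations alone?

From batch-19 the given relations immediately reach batch-3, batch-2, batch-9, batch-15, batch-12.
From those, batch-17, batch-16 — 7 in total.
No other element is forced below batch-19 by the given relations, so the count is 7.

7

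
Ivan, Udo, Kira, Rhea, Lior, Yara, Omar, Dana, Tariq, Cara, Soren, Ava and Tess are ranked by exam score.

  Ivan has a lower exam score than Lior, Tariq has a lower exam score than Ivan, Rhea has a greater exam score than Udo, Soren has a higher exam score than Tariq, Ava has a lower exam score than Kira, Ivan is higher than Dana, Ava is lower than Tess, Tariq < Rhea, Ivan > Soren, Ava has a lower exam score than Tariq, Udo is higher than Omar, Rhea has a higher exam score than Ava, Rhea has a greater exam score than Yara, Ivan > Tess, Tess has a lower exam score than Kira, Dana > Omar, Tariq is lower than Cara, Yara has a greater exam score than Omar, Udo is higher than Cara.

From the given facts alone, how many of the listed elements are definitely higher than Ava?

9

The elements the relations force above Ava are Tariq, Cara, Soren, Tess, Kira, Ivan, Lior, Udo, Rhea — no chain reaches any other.
That is 9.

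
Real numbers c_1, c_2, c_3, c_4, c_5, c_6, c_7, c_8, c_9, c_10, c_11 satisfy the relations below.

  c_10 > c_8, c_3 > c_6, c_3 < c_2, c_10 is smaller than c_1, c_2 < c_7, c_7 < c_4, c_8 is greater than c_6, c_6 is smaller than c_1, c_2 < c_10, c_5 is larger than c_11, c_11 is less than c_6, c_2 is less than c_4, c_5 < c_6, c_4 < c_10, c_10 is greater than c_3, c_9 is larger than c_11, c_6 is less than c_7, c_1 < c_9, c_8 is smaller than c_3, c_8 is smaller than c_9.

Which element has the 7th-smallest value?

c_7

The consecutive relations fix a unique order: c_11 < c_5 < c_6 < c_8 < c_3 < c_2 < c_7 < c_4 < c_10 < c_1 < c_9.
The 7th smallest is c_7.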